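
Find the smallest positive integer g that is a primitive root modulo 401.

3

φ(401) = 401 − 1 = 400 = 2^4 · 5^2.
Test candidates g = 2, 3, … against the prime factors q ∈ {2, 5} of φ(401): g is a generator iff g^(400/q) ≢ 1 for every such q.
g = 2: 2^200 ≡ 1 — hits 1, so not a primitive root.
g = 3: 3^200 ≡ 400; 3^80 ≡ 72 — none is 1, so 3 is a primitive root.
Hence the least primitive root of 401 is 3.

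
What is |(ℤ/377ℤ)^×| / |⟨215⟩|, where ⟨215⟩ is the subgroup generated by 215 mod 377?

28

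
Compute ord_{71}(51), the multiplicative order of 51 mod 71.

Since 51 ∈ (Z/71Z)^×, its order divides φ(71) = 71 − 1 = 70 = 2 · 5 · 7.
Divisors of 70: 1, 2, 5, 7, 10, 14, 35, 70.
Compute 51^d (mod 71) for the divisors d until we hit 1:
51^1 ≡ 51
51^2 ≡ 45
51^5 ≡ 41
51^7 ≡ 70
51^10 ≡ 48
51^14 ≡ 1
The smallest such exponent is 14, so the order of 51 is 14.

14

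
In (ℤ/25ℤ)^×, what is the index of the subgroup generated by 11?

By Lagrange's theorem, ord_25(11) divides φ(25) = φ(5^2) = 5·(5−1) = 20 = 2^2 · 5.
Divisors of 20: 1, 2, 4, 5, 10, 20.
Evaluate successive powers at the divisors of 20:
11^1 ≡ 11 (mod 25)
11^2 ≡ 21 (mod 25)
11^4 ≡ 16 (mod 25)
11^5 ≡ 1 (mod 25) ✓
The order of 11 is 5, so the subgroup it generates has 5 elements.
The index is φ(25) / ord(11) = 20 / 5 = 4.

4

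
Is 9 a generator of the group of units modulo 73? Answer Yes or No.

φ(73) = 73 − 1 = 72 = 2^3 · 3^2.
9 is a primitive root mod 73 iff 9^(φ(73)/q) ≢ 1 for every prime q | φ(73), i.e. q ∈ {2, 3}.
9^36 ≡ 1 (mod 73)  [q = 2: ≡ 1 ✗]
9^24 ≡ 1 (mod 73)  [q = 3: ≡ 1 ✗]
The check at q = 2 fails, so 9 generates a proper subgroup.

No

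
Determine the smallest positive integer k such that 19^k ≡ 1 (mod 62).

15

ord(19) | φ(62) = φ(2)·φ(31) = 1·30 = 30 = 2 · 3 · 5.
Divisors of 30: 1, 2, 3, 5, 6, 10, 15, 30.
Compute 19^d (mod 62) for the divisors d until we hit 1:
19^1 ≡ 19 (mod 62)
19^2 ≡ 51 (mod 62)
19^3 ≡ 39 (mod 62)
19^5 ≡ 5 (mod 62)
19^6 ≡ 33 (mod 62)
19^10 ≡ 25 (mod 62)
19^15 ≡ 1 (mod 62) ✓
The smallest such exponent is 15, so the order of 19 is 15.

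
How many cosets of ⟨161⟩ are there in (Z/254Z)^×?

ord(161) | φ(254) = φ(2)·φ(127) = 1·126 = 126 = 2 · 3^2 · 7.
Divisors of 126: 1, 2, 3, 6, 7, 9, 14, 18, 21, 42, 63, 126.
Compute 161^d (mod 254) for the divisors d until we hit 1:
161^1 ≡ 161 (mod 254)
161^2 ≡ 13 (mod 254)
161^3 ≡ 61 (mod 254)
161^6 ≡ 165 (mod 254)
161^7 ≡ 149 (mod 254)
161^9 ≡ 159 (mod 254)
161^14 ≡ 103 (mod 254)
161^18 ≡ 135 (mod 254)
161^21 ≡ 107 (mod 254)
161^42 ≡ 19 (mod 254)
161^63 ≡ 1 (mod 254) ✓
Thus |⟨161⟩| = ord(161) = 63.
The index is φ(254) / ord(161) = 126 / 63 = 2.

2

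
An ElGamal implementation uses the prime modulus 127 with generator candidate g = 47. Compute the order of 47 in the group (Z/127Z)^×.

By Lagrange's theorem, ord_127(47) divides φ(127) = 127 − 1 = 126 = 2 · 3^2 · 7.
Divisors of 126: 1, 2, 3, 6, 7, 9, 14, 18, 21, 42, 63, 126.
Test each divisor d:
47^1 ≡ 47 (mod 127)
47^2 ≡ 50 (mod 127)
47^3 ≡ 64 (mod 127)
47^6 ≡ 32 (mod 127)
47^7 ≡ 107 (mod 127)
47^9 ≡ 16 (mod 127)
47^14 ≡ 19 (mod 127)
47^18 ≡ 2 (mod 127)
47^21 ≡ 1 (mod 127) ✓
Therefore the multiplicative order of 47 modulo 127 is 21.

21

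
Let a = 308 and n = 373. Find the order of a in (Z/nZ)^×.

372

ord(308) | φ(373) = 373 − 1 = 372 = 2^2 · 3 · 31.
Divisors of 372: 1, 2, 3, 4, 6, 12, 31, 62, 93, 124, 186, 372.
Check 308^d mod 373 for each divisor in increasing order:
308^1 ≡ 308 (mod 373)
308^2 ≡ 122 (mod 373)
308^3 ≡ 276 (mod 373)
308^4 ≡ 337 (mod 373)
308^6 ≡ 84 (mod 373)
308^12 ≡ 342 (mod 373)
308^31 ≡ 304 (mod 373)
308^62 ≡ 285 (mod 373)
308^93 ≡ 104 (mod 373)
308^124 ≡ 284 (mod 373)
308^186 ≡ 372 (mod 373)
308^372 ≡ 1 (mod 373) ✓
Therefore the multiplicative order of 308 modulo 373 is 372.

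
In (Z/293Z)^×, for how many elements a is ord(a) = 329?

0

φ(293) = 293 − 1 = 292 = 2^2 · 73.
Since (Z/293Z)^× is cyclic of order 292, the number of elements of order d is φ(d) when d | 292 and 0 otherwise.
Since 329 ∤ 292, the count is 0.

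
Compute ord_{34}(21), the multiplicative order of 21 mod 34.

4

By Lagrange's theorem, ord_34(21) divides φ(34) = φ(2)·φ(17) = 1·16 = 16 = 2^4.
Divisors of 16: 1, 2, 4, 8, 16.
Evaluate successive powers at the divisors of 16:
21^1 ≡ 21 (mod 34)
21^2 ≡ 33 (mod 34)
21^4 ≡ 1 (mod 34) ✓
Therefore the multiplicative order of 21 modulo 34 is 4.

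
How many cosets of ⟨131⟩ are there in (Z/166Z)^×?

By Lagrange's theorem, ord_166(131) divides φ(166) = φ(2)·φ(83) = 1·82 = 82 = 2 · 41.
Divisors of 82: 1, 2, 41, 82.
Test each divisor d:
131^1 ≡ 131
131^2 ≡ 63
131^41 ≡ 1
Thus |⟨131⟩| = ord(131) = 41.
[(Z/166Z)^× : ⟨131⟩] = 82/41 = 2.

2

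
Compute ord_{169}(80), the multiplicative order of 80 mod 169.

By Lagrange's theorem, ord_169(80) divides φ(169) = φ(13^2) = 13·(13−1) = 156 = 2^2 · 3 · 13.
Divisors of 156: 1, 2, 3, 4, 6, 12, 13, 26, 39, 52, 78, 156.
Evaluate successive powers at the divisors of 156:
80^1 ≡ 80
80^2 ≡ 147
80^3 ≡ 99
80^4 ≡ 146
80^6 ≡ 168
80^12 ≡ 1
Hence ord(80) = 12.

12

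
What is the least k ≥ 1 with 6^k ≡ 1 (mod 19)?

By Lagrange's theorem, ord_19(6) divides φ(19) = 19 − 1 = 18 = 2 · 3^2.
Divisors of 18: 1, 2, 3, 6, 9, 18.
Test each divisor d:
6^1 ≡ 6 (mod 19)
6^2 ≡ 17 (mod 19)
6^3 ≡ 7 (mod 19)
6^6 ≡ 11 (mod 19)
6^9 ≡ 1 (mod 19) ✓
Therefore the multiplicative order of 6 modulo 19 is 9.

9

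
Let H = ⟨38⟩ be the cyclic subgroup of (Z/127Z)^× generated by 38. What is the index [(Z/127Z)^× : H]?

6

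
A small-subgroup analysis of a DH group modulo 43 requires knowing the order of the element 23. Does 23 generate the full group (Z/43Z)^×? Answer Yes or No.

φ(43) = 43 − 1 = 42 = 2 · 3 · 7.
An element g generates (Z/43Z)^× iff g^(42/q) ≢ 1 (mod 43) for each prime q ∈ {2, 3, 7}.
23^21 ≡ 1 (mod 43)  [q = 2: ≡ 1 ✗]
23^14 ≡ 36 (mod 43)  [q = 3: ≢ 1 ✓]
23^6 ≡ 4 (mod 43)  [q = 7: ≢ 1 ✓]
23^21 ≡ 1 shows ord(23) | 21, strictly less than φ(43); not a primitive root.

No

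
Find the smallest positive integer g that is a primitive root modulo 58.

φ(58) = φ(2)·φ(29) = 1·28 = 28 = 2^2 · 7.
g is a primitive root iff g^(28/q) ≢ 1 (mod 58) for each prime q ∈ {2, 7}.
g = 2: gcd(2, 58) = 2 > 1, not a unit — skip.
g = 3: 3^14 ≡ 57; 3^4 ≡ 23 — none is 1, so 3 is a primitive root.
The smallest primitive root modulo 58 is 3.

3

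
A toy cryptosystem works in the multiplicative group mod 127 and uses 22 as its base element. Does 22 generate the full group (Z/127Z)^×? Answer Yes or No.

No

φ(127) = 127 − 1 = 126 = 2 · 3^2 · 7.
It suffices to check that the order of 22 is not a proper divisor of 126: compute 22^(126/q) for q ∈ {2, 3, 7}.
22^63 ≡ 1 (mod 127)  [q = 2: ≡ 1 ✗]
22^42 ≡ 19 (mod 127)  [q = 3: ≢ 1 ✓]
22^18 ≡ 1 (mod 127)  [q = 7: ≡ 1 ✗]
The check at q = 2 fails, so 22 generates a proper subgroup.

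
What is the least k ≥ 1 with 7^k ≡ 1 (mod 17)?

16

The order of 7 must divide φ(17) = 17 − 1 = 16 = 2^4.
Divisors of 16: 1, 2, 4, 8, 16.
Evaluate successive powers at the divisors of 16:
7^1 ≡ 7 (mod 17)
7^2 ≡ 15 (mod 17)
7^4 ≡ 4 (mod 17)
7^8 ≡ 16 (mod 17)
7^16 ≡ 1 (mod 17) ✓
Hence ord(7) = 16.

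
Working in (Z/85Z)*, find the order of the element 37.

The order of 37 must divide φ(85) = φ(5·17) = (5−1)·(17−1) = 4·16 = 64 = 2^6.
Divisors of 64: 1, 2, 4, 8, 16, 32, 64.
Check 37^d mod 85 for each divisor in increasing order:
37^1 ≡ 37
37^2 ≡ 9
37^4 ≡ 81
37^8 ≡ 16
37^16 ≡ 1
The smallest such exponent is 16, so the order of 37 is 16.

16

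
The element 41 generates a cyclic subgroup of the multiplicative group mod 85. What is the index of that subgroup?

4

By Lagrange's theorem, ord_85(41) divides φ(85) = φ(5·17) = (5−1)·(17−1) = 4·16 = 64 = 2^6.
Divisors of 64: 1, 2, 4, 8, 16, 32, 64.
Compute 41^d (mod 85) for the divisors d until we hit 1:
41^1 ≡ 41 (mod 85)
41^2 ≡ 66 (mod 85)
41^4 ≡ 21 (mod 85)
41^8 ≡ 16 (mod 85)
41^16 ≡ 1 (mod 85) ✓
Thus |⟨41⟩| = ord(41) = 16.
The index is φ(85) / ord(41) = 64 / 16 = 4.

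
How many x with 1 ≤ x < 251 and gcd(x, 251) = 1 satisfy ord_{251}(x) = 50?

20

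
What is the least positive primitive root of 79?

φ(79) = 79 − 1 = 78 = 2 · 3 · 13.
Test candidates g = 2, 3, … against the prime factors q ∈ {2, 3, 13} of φ(79): g is a generator iff g^(78/q) ≢ 1 for every such q.
g = 2: 2^39 ≡ 1 — hits 1, so not a primitive root.
g = 3: 3^39 ≡ 78; 3^26 ≡ 23; 3^6 ≡ 18 — none is 1, so 3 is a primitive root.
Hence the least primitive root of 79 is 3.

3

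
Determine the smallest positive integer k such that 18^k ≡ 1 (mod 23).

The order of 18 must divide φ(23) = 23 − 1 = 22 = 2 · 11.
Divisors of 22: 1, 2, 11, 22.
Compute 18^d (mod 23) for the divisors d until we hit 1:
18^1 ≡ 18 (mod 23)
18^2 ≡ 2 (mod 23)
18^11 ≡ 1 (mod 23) ✓
Hence ord(18) = 11.

11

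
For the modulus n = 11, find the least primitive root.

2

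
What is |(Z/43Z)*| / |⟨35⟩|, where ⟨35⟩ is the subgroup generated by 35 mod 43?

6

ord(35) | φ(43) = 43 − 1 = 42 = 2 · 3 · 7.
Divisors of 42: 1, 2, 3, 6, 7, 14, 21, 42.
Evaluate successive powers at the divisors of 42:
35^1 ≡ 35 (mod 43)
35^2 ≡ 21 (mod 43)
35^3 ≡ 4 (mod 43)
35^6 ≡ 16 (mod 43)
35^7 ≡ 1 (mod 43) ✓
The order of 35 is 7, so the subgroup it generates has 7 elements.
The index is φ(43) / ord(35) = 42 / 7 = 6.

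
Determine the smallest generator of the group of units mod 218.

11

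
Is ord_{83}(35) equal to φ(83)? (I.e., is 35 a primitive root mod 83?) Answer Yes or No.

φ(83) = 83 − 1 = 82 = 2 · 41.
35 is a primitive root mod 83 iff 35^(φ(83)/q) ≢ 1 for every prime q | φ(83), i.e. q ∈ {2, 41}.
35^41 ≡ 82 (mod 83)  [q = 2: ≢ 1 ✓]
35^2 ≡ 63 (mod 83)  [q = 41: ≢ 1 ✓]
None equal 1, so ord_83(35) = 82: 35 is a primitive root.

Yes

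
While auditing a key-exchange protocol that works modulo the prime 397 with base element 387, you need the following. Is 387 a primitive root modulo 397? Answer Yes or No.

No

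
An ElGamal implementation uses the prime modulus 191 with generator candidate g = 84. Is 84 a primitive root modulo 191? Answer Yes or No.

No

φ(191) = 191 − 1 = 190 = 2 · 5 · 19.
84 is a primitive root mod 191 iff 84^(φ(191)/q) ≢ 1 for every prime q | φ(191), i.e. q ∈ {2, 5, 19}.
84^95 ≡ 190 (mod 191)  [q = 2: ≢ 1 ✓]
84^38 ≡ 1 (mod 191)  [q = 5: ≡ 1 ✗]
84^10 ≡ 153 (mod 191)  [q = 19: ≢ 1 ✓]
84^38 ≡ 1 shows ord(84) | 38, strictly less than φ(191); not a primitive root.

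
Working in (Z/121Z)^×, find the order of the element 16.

55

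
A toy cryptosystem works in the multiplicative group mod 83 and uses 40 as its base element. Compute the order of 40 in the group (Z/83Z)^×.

41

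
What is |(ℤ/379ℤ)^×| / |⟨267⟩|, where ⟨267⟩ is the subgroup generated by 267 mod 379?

6

The order of 267 must divide φ(379) = 379 − 1 = 378 = 2 · 3^3 · 7.
Divisors of 378: 1, 2, 3, 6, 7, 9, 14, 18, 21, 27, 42, 54, 63, 126, 189, 378.
Evaluate successive powers at the divisors of 378:
267^1 ≡ 267 (mod 379)
267^2 ≡ 37 (mod 379)
267^3 ≡ 25 (mod 379)
267^6 ≡ 246 (mod 379)
267^7 ≡ 115 (mod 379)
267^9 ≡ 86 (mod 379)
267^14 ≡ 339 (mod 379)
267^18 ≡ 195 (mod 379)
267^21 ≡ 327 (mod 379)
267^27 ≡ 94 (mod 379)
267^42 ≡ 51 (mod 379)
267^54 ≡ 119 (mod 379)
267^63 ≡ 1 (mod 379) ✓
So ord_379(267) = 63, hence |⟨267⟩| = 63.
Index = |(Z/379Z)^×| / |⟨267⟩| = 378 / 63 = 6.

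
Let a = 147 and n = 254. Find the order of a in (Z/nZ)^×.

6

ord(147) | φ(254) = φ(2)·φ(127) = 1·126 = 126 = 2 · 3^2 · 7.
Divisors of 126: 1, 2, 3, 6, 7, 9, 14, 18, 21, 42, 63, 126.
Check 147^d mod 254 for each divisor in increasing order:
147^1 ≡ 147 (mod 254)
147^2 ≡ 19 (mod 254)
147^3 ≡ 253 (mod 254)
147^6 ≡ 1 (mod 254) ✓
So ord_254(147) = 6.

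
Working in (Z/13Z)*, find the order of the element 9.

3

The order of 9 must divide φ(13) = 13 − 1 = 12 = 2^2 · 3.
Divisors of 12: 1, 2, 3, 4, 6, 12.
Compute 9^d (mod 13) for the divisors d until we hit 1:
9^1 ≡ 9 (mod 13)
9^2 ≡ 3 (mod 13)
9^3 ≡ 1 (mod 13) ✓
Therefore the multiplicative order of 9 modulo 13 is 3.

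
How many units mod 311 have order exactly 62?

30

φ(311) = 311 − 1 = 310 = 2 · 5 · 31.
In a cyclic group of order 310, there are φ(d) elements of order d for each divisor d of 310, and zero for non-divisors.
62 = 2 · 31 divides 310, and φ(62) = 30.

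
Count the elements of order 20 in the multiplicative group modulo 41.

φ(41) = 41 − 1 = 40 = 2^3 · 5.
In a cyclic group of order 40, there are φ(d) elements of order d for each divisor d of 40, and zero for non-divisors.
20 = 2^2 · 5 divides 40, and φ(20) = 8.

8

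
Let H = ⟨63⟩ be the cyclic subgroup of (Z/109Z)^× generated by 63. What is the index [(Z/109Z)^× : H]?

36

ord(63) | φ(109) = 109 − 1 = 108 = 2^2 · 3^3.
Divisors of 108: 1, 2, 3, 4, 6, 9, 12, 18, 27, 36, 54, 108.
Test each divisor d:
63^1 ≡ 63 (mod 109)
63^2 ≡ 45 (mod 109)
63^3 ≡ 1 (mod 109) ✓
Thus |⟨63⟩| = ord(63) = 3.
Index = |(Z/109Z)^×| / |⟨63⟩| = 108 / 3 = 36.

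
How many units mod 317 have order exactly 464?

0

φ(317) = 317 − 1 = 316 = 2^2 · 79.
(Z/317Z)^× is cyclic (|G| = 316); a cyclic group of order m has exactly φ(d) elements of each order d | m, and none otherwise.
Since 464 ∤ 316, the count is 0.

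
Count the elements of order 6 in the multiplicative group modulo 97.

φ(97) = 97 − 1 = 96 = 2^5 · 3.
Since (Z/97Z)^× is cyclic of order 96, the number of elements of order d is φ(d) when d | 96 and 0 otherwise.
6 = 2 · 3 divides 96, and φ(6) = 2.

2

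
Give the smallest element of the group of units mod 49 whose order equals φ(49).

3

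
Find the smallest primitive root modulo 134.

φ(134) = φ(2)·φ(67) = 1·66 = 66 = 2 · 3 · 11.
Test candidates g = 2, 3, … against the prime factors q ∈ {2, 3, 11} of φ(134): g is a generator iff g^(66/q) ≢ 1 for every such q.
g = 2: gcd(2, 134) = 2 > 1, not a unit — skip.
g = 3: 3^33 ≡ 133; 3^22 ≡ 1 — hits 1, so not a primitive root.
g = 4: gcd(4, 134) = 2 > 1, not a unit — skip.
g = 5: 5^33 ≡ 133; 5^22 ≡ 1 — hits 1, so not a primitive root.
g = 6: gcd(6, 134) = 2 > 1, not a unit — skip.
g = 7: 7^33 ≡ 133; 7^22 ≡ 29; 7^6 ≡ 131 — none is 1, so 7 is a primitive root.
Hence the least primitive root of 134 is 7.

7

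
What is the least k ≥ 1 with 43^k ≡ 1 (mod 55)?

4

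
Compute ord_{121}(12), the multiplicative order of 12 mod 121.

By Lagrange's theorem, ord_121(12) divides φ(121) = φ(11^2) = 11·(11−1) = 110 = 2 · 5 · 11.
Divisors of 110: 1, 2, 5, 10, 11, 22, 55, 110.
Test each divisor d:
12^1 ≡ 12
12^2 ≡ 23
12^5 ≡ 56
12^10 ≡ 111
12^11 ≡ 1
So ord_121(12) = 11.

11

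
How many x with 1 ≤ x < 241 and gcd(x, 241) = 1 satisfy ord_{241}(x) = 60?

φ(241) = 241 − 1 = 240 = 2^4 · 3 · 5.
Since (Z/241Z)^× is cyclic of order 240, the number of elements of order d is φ(d) when d | 240 and 0 otherwise.
60 = 2^2 · 3 · 5 divides 240, and φ(60) = 16.

16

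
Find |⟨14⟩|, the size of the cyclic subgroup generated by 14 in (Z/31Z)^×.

By Lagrange's theorem, ord_31(14) divides φ(31) = 31 − 1 = 30 = 2 · 3 · 5.
Divisors of 30: 1, 2, 3, 5, 6, 10, 15, 30.
Compute 14^d (mod 31) for the divisors d until we hit 1:
14^1 ≡ 14 (mod 31)
14^2 ≡ 10 (mod 31)
14^3 ≡ 16 (mod 31)
14^5 ≡ 5 (mod 31)
14^6 ≡ 8 (mod 31)
14^10 ≡ 25 (mod 31)
14^15 ≡ 1 (mod 31) ✓
The smallest such exponent is 15, so the order of 14 is 15.

15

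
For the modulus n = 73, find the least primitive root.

φ(73) = 73 − 1 = 72 = 2^3 · 3^2.
g is a primitive root iff g^(72/q) ≢ 1 (mod 73) for each prime q ∈ {2, 3}.
g = 2: 2^36 ≡ 1 — hits 1, so not a primitive root.
g = 3: 3^36 ≡ 1 — hits 1, so not a primitive root.
g = 4: 4^36 ≡ 1 — hits 1, so not a primitive root.
g = 5: 5^36 ≡ 72; 5^24 ≡ 8 — none is 1, so 5 is a primitive root.
The smallest primitive root modulo 73 is 5.

5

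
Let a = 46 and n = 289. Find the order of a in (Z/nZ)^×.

272

Since 46 ∈ (Z/289Z)^×, its order divides φ(289) = φ(17^2) = 17·(17−1) = 272 = 2^4 · 17.
Divisors of 272: 1, 2, 4, 8, 16, 17, 34, 68, 136, 272.
Compute 46^d (mod 289) for the divisors d until we hit 1:
46^1 ≡ 46
46^2 ≡ 93
46^4 ≡ 268
46^8 ≡ 152
46^16 ≡ 273
46^17 ≡ 131
46^34 ≡ 110
46^68 ≡ 251
46^136 ≡ 288
46^272 ≡ 1
Hence ord(46) = 272.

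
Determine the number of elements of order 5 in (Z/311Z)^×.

4

φ(311) = 311 − 1 = 310 = 2 · 5 · 31.
Since (Z/311Z)^× is cyclic of order 310, the number of elements of order d is φ(d) when d | 310 and 0 otherwise.
5 | 310, and φ(5) = 5 − 1 = 4.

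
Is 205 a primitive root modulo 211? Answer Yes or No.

φ(211) = 211 − 1 = 210 = 2 · 3 · 5 · 7.
An element g generates (Z/211Z)^× iff g^(210/q) ≢ 1 (mod 211) for each prime q ∈ {2, 3, 5, 7}.
205^105 ≡ 210 (mod 211)  [q = 2: ≢ 1 ✓]
205^70 ≡ 14 (mod 211)  [q = 3: ≢ 1 ✓]
205^42 ≡ 71 (mod 211)  [q = 5: ≢ 1 ✓]
205^30 ≡ 123 (mod 211)  [q = 7: ≢ 1 ✓]
All checks pass, so 205 has order 210 and is a primitive root modulo 211.

Yes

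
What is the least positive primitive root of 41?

6

φ(41) = 41 − 1 = 40 = 2^3 · 5.
g is a primitive root iff g^(40/q) ≢ 1 (mod 41) for each prime q ∈ {2, 5}.
g = 2: 2^20 ≡ 1 — hits 1, so not a primitive root.
g = 3: 3^20 ≡ 40; 3^8 ≡ 1 — hits 1, so not a primitive root.
g = 4: 4^20 ≡ 1 — hits 1, so not a primitive root.
g = 5: 5^20 ≡ 1 — hits 1, so not a primitive root.
g = 6: 6^20 ≡ 40; 6^8 ≡ 10 — none is 1, so 6 is a primitive root.
The smallest primitive root modulo 41 is 6.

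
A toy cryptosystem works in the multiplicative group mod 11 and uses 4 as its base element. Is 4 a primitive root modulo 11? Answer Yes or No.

No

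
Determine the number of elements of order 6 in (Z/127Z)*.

2

φ(127) = 127 − 1 = 126 = 2 · 3^2 · 7.
(Z/127Z)^× is cyclic (|G| = 126); a cyclic group of order m has exactly φ(d) elements of each order d | m, and none otherwise.
6 = 2 · 3 divides 126, and φ(6) = 2.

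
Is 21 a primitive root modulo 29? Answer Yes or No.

φ(29) = 29 − 1 = 28 = 2^2 · 7.
It suffices to check that the order of 21 is not a proper divisor of 28: compute 21^(28/q) for q ∈ {2, 7}.
21^14 ≡ 28 (mod 29)  [q = 2: ≢ 1 ✓]
21^4 ≡ 7 (mod 29)  [q = 7: ≢ 1 ✓]
Every test exponent gives a nontrivial residue, hence 21 generates the full group.

Yes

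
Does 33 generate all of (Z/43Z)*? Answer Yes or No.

φ(43) = 43 − 1 = 42 = 2 · 3 · 7.
Test 33^(42/q) mod 43 for each prime factor q of 42:
33^21 ≡ 42 (mod 43)  [q = 2: ≢ 1 ✓]
33^14 ≡ 36 (mod 43)  [q = 3: ≢ 1 ✓]
33^6 ≡ 35 (mod 43)  [q = 7: ≢ 1 ✓]
All checks pass, so 33 has order 42 and is a primitive root modulo 43.

Yes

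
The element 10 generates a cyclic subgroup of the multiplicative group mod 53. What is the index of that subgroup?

4

Since 10 ∈ (Z/53Z)^×, its order divides φ(53) = 53 − 1 = 52 = 2^2 · 13.
Divisors of 52: 1, 2, 4, 13, 26, 52.
Evaluate successive powers at the divisors of 52:
10^1 ≡ 10
10^2 ≡ 47
10^4 ≡ 36
10^13 ≡ 1
Thus |⟨10⟩| = ord(10) = 13.
[(Z/53Z)^× : ⟨10⟩] = 52/13 = 4.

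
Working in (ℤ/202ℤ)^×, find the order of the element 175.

ord(175) | φ(202) = φ(2)·φ(101) = 1·100 = 100 = 2^2 · 5^2.
Divisors of 100: 1, 2, 4, 5, 10, 20, 25, 50, 100.
Test each divisor d:
175^1 ≡ 175
175^2 ≡ 123
175^4 ≡ 181
175^5 ≡ 163
175^10 ≡ 107
175^20 ≡ 137
175^25 ≡ 111
175^50 ≡ 201
175^100 ≡ 1
So ord_202(175) = 100.

100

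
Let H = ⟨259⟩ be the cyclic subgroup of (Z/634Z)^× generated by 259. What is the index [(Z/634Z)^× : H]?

The order of 259 must divide φ(634) = φ(2)·φ(317) = 1·316 = 316 = 2^2 · 79.
Divisors of 316: 1, 2, 4, 79, 158, 316.
Test each divisor d:
259^1 ≡ 259 (mod 634)
259^2 ≡ 511 (mod 634)
259^4 ≡ 547 (mod 634)
259^79 ≡ 1 (mod 634) ✓
So ord_634(259) = 79, hence |⟨259⟩| = 79.
[(Z/634Z)^× : ⟨259⟩] = 316/79 = 4.

4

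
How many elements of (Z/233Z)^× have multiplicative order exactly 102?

0

φ(233) = 233 − 1 = 232 = 2^3 · 29.
Since (Z/233Z)^× is cyclic of order 232, the number of elements of order d is φ(d) when d | 232 and 0 otherwise.
Since 102 ∤ 232, the count is 0.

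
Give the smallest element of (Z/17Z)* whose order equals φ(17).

3

φ(17) = 17 − 1 = 16 = 2^4.
Test candidates g = 2, 3, … against the prime factors q ∈ {2} of φ(17): g is a generator iff g^(16/q) ≢ 1 for every such q.
g = 2: 2^8 ≡ 1 — hits 1, so not a primitive root.
g = 3: 3^8 ≡ 16 — none is 1, so 3 is a primitive root.
Hence the least primitive root of 17 is 3.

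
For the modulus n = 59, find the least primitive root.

φ(59) = 59 − 1 = 58 = 2 · 29.
Test candidates g = 2, 3, … against the prime factors q ∈ {2, 29} of φ(59): g is a generator iff g^(58/q) ≢ 1 for every such q.
g = 2: 2^29 ≡ 58; 2^2 ≡ 4 — none is 1, so 2 is a primitive root.
Hence the least primitive root of 59 is 2.

2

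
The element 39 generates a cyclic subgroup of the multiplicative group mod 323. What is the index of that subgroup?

The order of 39 must divide φ(323) = φ(17·19) = (17−1)·(19−1) = 16·18 = 288 = 2^5 · 3^2.
Divisors of 288: 1, 2, 3, 4, 6, 8, 9, 12, 16, 18, 24, 32, 36, 48, 72, 96, 144, 288.
Test each divisor d:
39^1 ≡ 39 (mod 323)
39^2 ≡ 229 (mod 323)
39^3 ≡ 210 (mod 323)
39^4 ≡ 115 (mod 323)
39^6 ≡ 172 (mod 323)
39^8 ≡ 305 (mod 323)
39^9 ≡ 267 (mod 323)
39^12 ≡ 191 (mod 323)
39^16 ≡ 1 (mod 323) ✓
The order of 39 is 16, so the subgroup it generates has 16 elements.
The index is φ(323) / ord(39) = 288 / 16 = 18.

18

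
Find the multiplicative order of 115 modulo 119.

12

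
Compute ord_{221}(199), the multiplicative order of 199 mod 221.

48

By Lagrange's theorem, ord_221(199) divides φ(221) = φ(13·17) = (13−1)·(17−1) = 12·16 = 192 = 2^6 · 3.
Divisors of 192: 1, 2, 3, 4, 6, 8, 12, 16, 24, 32, 48, 64, 96, 192.
Compute 199^d (mod 221) for the divisors d until we hit 1:
199^1 ≡ 199
199^2 ≡ 42
199^3 ≡ 181
199^4 ≡ 217
199^6 ≡ 53
199^8 ≡ 16
199^12 ≡ 157
199^16 ≡ 35
199^24 ≡ 118
199^32 ≡ 120
199^48 ≡ 1
Therefore the multiplicative order of 199 modulo 221 is 48.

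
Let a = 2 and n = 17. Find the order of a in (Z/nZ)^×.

8

Since 2 ∈ (Z/17Z)^×, its order divides φ(17) = 17 − 1 = 16 = 2^4.
Divisors of 16: 1, 2, 4, 8, 16.
Check 2^d mod 17 for each divisor in increasing order:
2^1 ≡ 2 (mod 17)
2^2 ≡ 4 (mod 17)
2^4 ≡ 16 (mod 17)
2^8 ≡ 1 (mod 17) ✓
Therefore the multiplicative order of 2 modulo 17 is 8.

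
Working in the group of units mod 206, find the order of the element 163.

51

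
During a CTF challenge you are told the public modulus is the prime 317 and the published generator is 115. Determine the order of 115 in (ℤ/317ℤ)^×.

316

Since 115 ∈ (Z/317Z)^×, its order divides φ(317) = 317 − 1 = 316 = 2^2 · 79.
Divisors of 316: 1, 2, 4, 79, 158, 316.
Compute 115^d (mod 317) for the divisors d until we hit 1:
115^1 ≡ 115 (mod 317)
115^2 ≡ 228 (mod 317)
115^4 ≡ 313 (mod 317)
115^79 ≡ 114 (mod 317)
115^158 ≡ 316 (mod 317)
115^316 ≡ 1 (mod 317) ✓
Therefore the multiplicative order of 115 modulo 317 is 316.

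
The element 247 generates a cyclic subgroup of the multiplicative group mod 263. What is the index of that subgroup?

The order of 247 must divide φ(263) = 263 − 1 = 262 = 2 · 131.
Divisors of 262: 1, 2, 131, 262.
Test each divisor d:
247^1 ≡ 247 (mod 263)
247^2 ≡ 256 (mod 263)
247^131 ≡ 262 (mod 263)
247^262 ≡ 1 (mod 263) ✓
Thus |⟨247⟩| = ord(247) = 262.
The index is φ(263) / ord(247) = 262 / 262 = 1.

1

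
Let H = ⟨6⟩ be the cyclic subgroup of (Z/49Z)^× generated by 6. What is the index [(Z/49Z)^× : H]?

3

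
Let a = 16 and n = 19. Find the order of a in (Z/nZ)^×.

Since 16 ∈ (Z/19Z)^×, its order divides φ(19) = 19 − 1 = 18 = 2 · 3^2.
Divisors of 18: 1, 2, 3, 6, 9, 18.
Check 16^d mod 19 for each divisor in increasing order:
16^1 ≡ 16
16^2 ≡ 9
16^3 ≡ 11
16^6 ≡ 7
16^9 ≡ 1
So ord_19(16) = 9.

9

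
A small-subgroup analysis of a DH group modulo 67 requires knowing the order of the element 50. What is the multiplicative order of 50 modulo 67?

Since 50 ∈ (Z/67Z)^×, its order divides φ(67) = 67 − 1 = 66 = 2 · 3 · 11.
Divisors of 66: 1, 2, 3, 6, 11, 22, 33, 66.
Compute 50^d (mod 67) for the divisors d until we hit 1:
50^1 ≡ 50 (mod 67)
50^2 ≡ 21 (mod 67)
50^3 ≡ 45 (mod 67)
50^6 ≡ 15 (mod 67)
50^11 ≡ 38 (mod 67)
50^22 ≡ 37 (mod 67)
50^33 ≡ 66 (mod 67)
50^66 ≡ 1 (mod 67) ✓
Therefore the multiplicative order of 50 modulo 67 is 66.

66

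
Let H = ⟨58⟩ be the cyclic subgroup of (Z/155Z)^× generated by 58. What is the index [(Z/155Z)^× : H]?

By Lagrange's theorem, ord_155(58) divides φ(155) = φ(5·31) = (5−1)·(31−1) = 4·30 = 120 = 2^3 · 3 · 5.
Divisors of 120: 1, 2, 3, 4, 5, 6, 8, 10, 12, 15, 20, 24, 30, 40, 60, 120.
Check 58^d mod 155 for each divisor in increasing order:
58^1 ≡ 58
58^2 ≡ 109
58^3 ≡ 122
58^4 ≡ 101
58^5 ≡ 123
58^6 ≡ 4
58^8 ≡ 126
58^10 ≡ 94
58^12 ≡ 16
58^15 ≡ 92
58^20 ≡ 1
So ord_155(58) = 20, hence |⟨58⟩| = 20.
The index is φ(155) / ord(58) = 120 / 20 = 6.

6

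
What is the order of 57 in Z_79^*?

26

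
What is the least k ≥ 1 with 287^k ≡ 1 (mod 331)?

By Lagrange's theorem, ord_331(287) divides φ(331) = 331 − 1 = 330 = 2 · 3 · 5 · 11.
Divisors of 330: 1, 2, 3, 5, 6, 10, 11, 15, 22, 30, 33, 55, 66, 110, 165, 330.
Compute 287^d (mod 331) for the divisors d until we hit 1:
287^1 ≡ 287 (mod 331)
287^2 ≡ 281 (mod 331)
287^3 ≡ 214 (mod 331)
287^5 ≡ 223 (mod 331)
287^6 ≡ 118 (mod 331)
287^10 ≡ 79 (mod 331)
287^11 ≡ 165 (mod 331)
287^15 ≡ 74 (mod 331)
287^22 ≡ 83 (mod 331)
287^30 ≡ 180 (mod 331)
287^33 ≡ 124 (mod 331)
287^55 ≡ 31 (mod 331)
287^66 ≡ 150 (mod 331)
287^110 ≡ 299 (mod 331)
287^165 ≡ 1 (mod 331) ✓
So ord_331(287) = 165.

165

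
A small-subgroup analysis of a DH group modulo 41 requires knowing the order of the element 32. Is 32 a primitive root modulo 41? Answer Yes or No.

No

φ(41) = 41 − 1 = 40 = 2^3 · 5.
It suffices to check that the order of 32 is not a proper divisor of 40: compute 32^(40/q) for q ∈ {2, 5}.
32^20 ≡ 1 (mod 41)  [q = 2: ≡ 1 ✗]
32^8 ≡ 1 (mod 41)  [q = 5: ≡ 1 ✗]
The check at q = 2 fails, so 32 generates a proper subgroup.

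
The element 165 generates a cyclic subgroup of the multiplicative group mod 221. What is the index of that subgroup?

The order of 165 must divide φ(221) = φ(13·17) = (13−1)·(17−1) = 12·16 = 192 = 2^6 · 3.
Divisors of 192: 1, 2, 3, 4, 6, 8, 12, 16, 24, 32, 48, 64, 96, 192.
Test each divisor d:
165^1 ≡ 165
165^2 ≡ 42
165^3 ≡ 79
165^4 ≡ 217
165^6 ≡ 53
165^8 ≡ 16
165^12 ≡ 157
165^16 ≡ 35
165^24 ≡ 118
165^32 ≡ 120
165^48 ≡ 1
Thus |⟨165⟩| = ord(165) = 48.
[(Z/221Z)^× : ⟨165⟩] = 192/48 = 4.

4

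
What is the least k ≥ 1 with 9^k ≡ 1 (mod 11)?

ord(9) | φ(11) = 11 − 1 = 10 = 2 · 5.
Divisors of 10: 1, 2, 5, 10.
Evaluate successive powers at the divisors of 10:
9^1 ≡ 9 (mod 11)
9^2 ≡ 4 (mod 11)
9^5 ≡ 1 (mod 11) ✓
So ord_11(9) = 5.

5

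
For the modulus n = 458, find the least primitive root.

7

φ(458) = φ(2)·φ(229) = 1·228 = 228 = 2^2 · 3 · 19.
g is a primitive root iff g^(228/q) ≢ 1 (mod 458) for each prime q ∈ {2, 3, 19}.
g = 2: gcd(2, 458) = 2 > 1, not a unit — skip.
g = 3: 3^114 ≡ 1 — hits 1, so not a primitive root.
g = 4: gcd(4, 458) = 2 > 1, not a unit — skip.
g = 5: 5^114 ≡ 1 — hits 1, so not a primitive root.
g = 6: gcd(6, 458) = 2 > 1, not a unit — skip.
g = 7: 7^114 ≡ 457; 7^76 ≡ 323; 7^12 ≡ 43 — none is 1, so 7 is a primitive root.
The smallest primitive root modulo 458 is 7.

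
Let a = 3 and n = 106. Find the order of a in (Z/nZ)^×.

52

Since 3 ∈ (Z/106Z)^×, its order divides φ(106) = φ(2)·φ(53) = 1·52 = 52 = 2^2 · 13.
Divisors of 52: 1, 2, 4, 13, 26, 52.
Evaluate successive powers at the divisors of 52:
3^1 ≡ 3 (mod 106)
3^2 ≡ 9 (mod 106)
3^4 ≡ 81 (mod 106)
3^13 ≡ 83 (mod 106)
3^26 ≡ 105 (mod 106)
3^52 ≡ 1 (mod 106) ✓
Therefore the multiplicative order of 3 modulo 106 is 52.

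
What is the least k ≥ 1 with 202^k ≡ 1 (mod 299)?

The order of 202 must divide φ(299) = φ(13·23) = (13−1)·(23−1) = 12·22 = 264 = 2^3 · 3 · 11.
Divisors of 264: 1, 2, 3, 4, 6, 8, 11, 12, 22, 24, 33, 44, 66, 88, 132, 264.
Evaluate successive powers at the divisors of 264:
202^1 ≡ 202 (mod 299)
202^2 ≡ 140 (mod 299)
202^3 ≡ 174 (mod 299)
202^4 ≡ 165 (mod 299)
202^6 ≡ 77 (mod 299)
202^8 ≡ 16 (mod 299)
202^11 ≡ 93 (mod 299)
202^12 ≡ 248 (mod 299)
202^22 ≡ 277 (mod 299)
202^24 ≡ 209 (mod 299)
202^33 ≡ 47 (mod 299)
202^44 ≡ 185 (mod 299)
202^66 ≡ 116 (mod 299)
202^88 ≡ 139 (mod 299)
202^132 ≡ 1 (mod 299) ✓
The smallest such exponent is 132, so the order of 202 is 132.

132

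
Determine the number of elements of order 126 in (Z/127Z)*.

36

φ(127) = 127 − 1 = 126 = 2 · 3^2 · 7.
(Z/127Z)^× is cyclic (|G| = 126); a cyclic group of order m has exactly φ(d) elements of each order d | m, and none otherwise.
126 = 2 · 3^2 · 7 divides 126, and φ(126) = 36.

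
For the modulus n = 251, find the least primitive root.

6

φ(251) = 251 − 1 = 250 = 2 · 5^3.
g is a primitive root iff g^(250/q) ≢ 1 (mod 251) for each prime q ∈ {2, 5}.
g = 2: 2^125 ≡ 250; 2^50 ≡ 1 — hits 1, so not a primitive root.
g = 3: 3^125 ≡ 1 — hits 1, so not a primitive root.
g = 4: 4^125 ≡ 1 — hits 1, so not a primitive root.
g = 5: 5^125 ≡ 1 — hits 1, so not a primitive root.
g = 6: 6^125 ≡ 250; 6^50 ≡ 219 — none is 1, so 6 is a primitive root.
The smallest primitive root modulo 251 is 6.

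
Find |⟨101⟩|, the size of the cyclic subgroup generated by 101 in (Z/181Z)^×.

ord(101) | φ(181) = 181 − 1 = 180 = 2^2 · 3^2 · 5.
Divisors of 180: 1, 2, 3, 4, 5, 6, 9, 10, 12, 15, 18, 20, 30, 36, 45, 60, 90, 180.
Test each divisor d:
101^1 ≡ 101 (mod 181)
101^2 ≡ 65 (mod 181)
101^3 ≡ 49 (mod 181)
101^4 ≡ 62 (mod 181)
101^5 ≡ 108 (mod 181)
101^6 ≡ 48 (mod 181)
101^9 ≡ 180 (mod 181)
101^10 ≡ 80 (mod 181)
101^12 ≡ 132 (mod 181)
101^15 ≡ 133 (mod 181)
101^18 ≡ 1 (mod 181) ✓
So ord_181(101) = 18.

18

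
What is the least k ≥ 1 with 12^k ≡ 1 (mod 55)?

4

By Lagrange's theorem, ord_55(12) divides φ(55) = φ(5·11) = (5−1)·(11−1) = 4·10 = 40 = 2^3 · 5.
Divisors of 40: 1, 2, 4, 5, 8, 10, 20, 40.
Test each divisor d:
12^1 ≡ 12 (mod 55)
12^2 ≡ 34 (mod 55)
12^4 ≡ 1 (mod 55) ✓
So ord_55(12) = 4.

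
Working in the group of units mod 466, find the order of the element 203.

The order of 203 must divide φ(466) = φ(2)·φ(233) = 1·232 = 232 = 2^3 · 29.
Divisors of 232: 1, 2, 4, 8, 29, 58, 116, 232.
Compute 203^d (mod 466) for the divisors d until we hit 1:
203^1 ≡ 203 (mod 466)
203^2 ≡ 201 (mod 466)
203^4 ≡ 325 (mod 466)
203^8 ≡ 309 (mod 466)
203^29 ≡ 377 (mod 466)
203^58 ≡ 465 (mod 466)
203^116 ≡ 1 (mod 466) ✓
Hence ord(203) = 116.

116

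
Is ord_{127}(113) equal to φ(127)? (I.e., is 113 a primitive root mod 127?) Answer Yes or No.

φ(127) = 127 − 1 = 126 = 2 · 3^2 · 7.
An element g generates (Z/127Z)^× iff g^(126/q) ≢ 1 (mod 127) for each prime q ∈ {2, 3, 7}.
113^63 ≡ 1 (mod 127)  [q = 2: ≡ 1 ✗]
113^42 ≡ 107 (mod 127)  [q = 3: ≢ 1 ✓]
113^18 ≡ 8 (mod 127)  [q = 7: ≢ 1 ✓]
113^63 ≡ 1 shows ord(113) | 63, strictly less than φ(127); not a primitive root.

No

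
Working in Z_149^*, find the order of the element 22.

74

ord(22) | φ(149) = 149 − 1 = 148 = 2^2 · 37.
Divisors of 148: 1, 2, 4, 37, 74, 148.
Compute 22^d (mod 149) for the divisors d until we hit 1:
22^1 ≡ 22 (mod 149)
22^2 ≡ 37 (mod 149)
22^4 ≡ 28 (mod 149)
22^37 ≡ 148 (mod 149)
22^74 ≡ 1 (mod 149) ✓
Therefore the multiplicative order of 22 modulo 149 is 74.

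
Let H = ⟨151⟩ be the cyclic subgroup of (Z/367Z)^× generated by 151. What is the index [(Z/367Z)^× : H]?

6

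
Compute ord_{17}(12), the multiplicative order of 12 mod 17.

16

The order of 12 must divide φ(17) = 17 − 1 = 16 = 2^4.
Divisors of 16: 1, 2, 4, 8, 16.
Evaluate successive powers at the divisors of 16:
12^1 ≡ 12 (mod 17)
12^2 ≡ 8 (mod 17)
12^4 ≡ 13 (mod 17)
12^8 ≡ 16 (mod 17)
12^16 ≡ 1 (mod 17) ✓
So ord_17(12) = 16.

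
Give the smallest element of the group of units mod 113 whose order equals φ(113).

φ(113) = 113 − 1 = 112 = 2^4 · 7.
g is a primitive root iff g^(112/q) ≢ 1 (mod 113) for each prime q ∈ {2, 7}.
g = 2: 2^56 ≡ 1 — hits 1, so not a primitive root.
g = 3: 3^56 ≡ 112; 3^16 ≡ 49 — none is 1, so 3 is a primitive root.
Hence the least primitive root of 113 is 3.

3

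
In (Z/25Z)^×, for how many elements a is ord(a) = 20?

φ(25) = φ(5^2) = 5·(5−1) = 20 = 2^2 · 5.
In a cyclic group of order 20, there are φ(d) elements of order d for each divisor d of 20, and zero for non-divisors.
20 = 2^2 · 5 divides 20, and φ(20) = 8.

8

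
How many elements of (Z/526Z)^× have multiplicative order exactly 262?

130

φ(526) = φ(2)·φ(263) = 1·262 = 262 = 2 · 131.
(Z/526Z)^× is cyclic (|G| = 262); a cyclic group of order m has exactly φ(d) elements of each order d | m, and none otherwise.
262 = 2 · 131 divides 262, and φ(262) = 130.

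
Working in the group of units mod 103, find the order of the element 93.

17

By Lagrange's theorem, ord_103(93) divides φ(103) = 103 − 1 = 102 = 2 · 3 · 17.
Divisors of 102: 1, 2, 3, 6, 17, 34, 51, 102.
Check 93^d mod 103 for each divisor in increasing order:
93^1 ≡ 93
93^2 ≡ 100
93^3 ≡ 30
93^6 ≡ 76
93^17 ≡ 1
Hence ord(93) = 17.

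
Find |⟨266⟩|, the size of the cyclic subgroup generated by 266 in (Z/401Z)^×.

400

By Lagrange's theorem, ord_401(266) divides φ(401) = 401 − 1 = 400 = 2^4 · 5^2.
Divisors of 400: 1, 2, 4, 5, 8, 10, 16, 20, 25, 40, 50, 80, 100, 200, 400.
Check 266^d mod 401 for each divisor in increasing order:
266^1 ≡ 266 (mod 401)
266^2 ≡ 180 (mod 401)
266^4 ≡ 320 (mod 401)
266^5 ≡ 108 (mod 401)
266^8 ≡ 145 (mod 401)
266^10 ≡ 35 (mod 401)
266^16 ≡ 173 (mod 401)
266^20 ≡ 22 (mod 401)
266^25 ≡ 371 (mod 401)
266^40 ≡ 83 (mod 401)
266^50 ≡ 98 (mod 401)
266^80 ≡ 72 (mod 401)
266^100 ≡ 381 (mod 401)
266^200 ≡ 400 (mod 401)
266^400 ≡ 1 (mod 401) ✓
Therefore the multiplicative order of 266 modulo 401 is 400.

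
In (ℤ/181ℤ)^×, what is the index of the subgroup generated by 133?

By Lagrange's theorem, ord_181(133) divides φ(181) = 181 − 1 = 180 = 2^2 · 3^2 · 5.
Divisors of 180: 1, 2, 3, 4, 5, 6, 9, 10, 12, 15, 18, 20, 30, 36, 45, 60, 90, 180.
Check 133^d mod 181 for each divisor in increasing order:
133^1 ≡ 133
133^2 ≡ 132
133^3 ≡ 180
133^4 ≡ 48
133^5 ≡ 49
133^6 ≡ 1
So ord_181(133) = 6, hence |⟨133⟩| = 6.
[(Z/181Z)^× : ⟨133⟩] = 180/6 = 30.

30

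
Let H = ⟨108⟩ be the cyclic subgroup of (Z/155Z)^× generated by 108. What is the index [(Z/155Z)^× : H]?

6

By Lagrange's theorem, ord_155(108) divides φ(155) = φ(5·31) = (5−1)·(31−1) = 4·30 = 120 = 2^3 · 3 · 5.
Divisors of 120: 1, 2, 3, 4, 5, 6, 8, 10, 12, 15, 20, 24, 30, 40, 60, 120.
Test each divisor d:
108^1 ≡ 108
108^2 ≡ 39
108^3 ≡ 27
108^4 ≡ 126
108^5 ≡ 123
108^6 ≡ 109
108^8 ≡ 66
108^10 ≡ 94
108^12 ≡ 101
108^15 ≡ 92
108^20 ≡ 1
Thus |⟨108⟩| = ord(108) = 20.
[(Z/155Z)^× : ⟨108⟩] = 120/20 = 6.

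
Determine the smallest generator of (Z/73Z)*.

5

φ(73) = 73 − 1 = 72 = 2^3 · 3^2.
Test candidates g = 2, 3, … against the prime factors q ∈ {2, 3} of φ(73): g is a generator iff g^(72/q) ≢ 1 for every such q.
g = 2: 2^36 ≡ 1 — hits 1, so not a primitive root.
g = 3: 3^36 ≡ 1 — hits 1, so not a primitive root.
g = 4: 4^36 ≡ 1 — hits 1, so not a primitive root.
g = 5: 5^36 ≡ 72; 5^24 ≡ 8 — none is 1, so 5 is a primitive root.
The smallest primitive root modulo 73 is 5.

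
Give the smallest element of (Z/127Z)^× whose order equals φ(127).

3

φ(127) = 127 − 1 = 126 = 2 · 3^2 · 7.
g is a primitive root iff g^(126/q) ≢ 1 (mod 127) for each prime q ∈ {2, 3, 7}.
g = 2: 2^63 ≡ 1 — hits 1, so not a primitive root.
g = 3: 3^63 ≡ 126; 3^42 ≡ 107; 3^18 ≡ 4 — none is 1, so 3 is a primitive root.
So 3 is the smallest generator of (Z/127Z)^×.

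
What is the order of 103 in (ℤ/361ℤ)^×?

114

The order of 103 must divide φ(361) = φ(19^2) = 19·(19−1) = 342 = 2 · 3^2 · 19.
Divisors of 342: 1, 2, 3, 6, 9, 18, 19, 38, 57, 114, 171, 342.
Test each divisor d:
103^1 ≡ 103 (mod 361)
103^2 ≡ 140 (mod 361)
103^3 ≡ 341 (mod 361)
103^6 ≡ 39 (mod 361)
103^9 ≡ 303 (mod 361)
103^18 ≡ 115 (mod 361)
103^19 ≡ 293 (mod 361)
103^38 ≡ 292 (mod 361)
103^57 ≡ 360 (mod 361)
103^114 ≡ 1 (mod 361) ✓
Hence ord(103) = 114.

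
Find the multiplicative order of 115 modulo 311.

Since 115 ∈ (Z/311Z)^×, its order divides φ(311) = 311 − 1 = 310 = 2 · 5 · 31.
Divisors of 310: 1, 2, 5, 10, 31, 62, 155, 310.
Compute 115^d (mod 311) for the divisors d until we hit 1:
115^1 ≡ 115
115^2 ≡ 163
115^5 ≡ 171
115^10 ≡ 7
115^31 ≡ 259
115^62 ≡ 216
115^155 ≡ 310
115^310 ≡ 1
Hence ord(115) = 310.

310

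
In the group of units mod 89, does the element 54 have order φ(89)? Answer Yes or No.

φ(89) = 89 − 1 = 88 = 2^3 · 11.
Test 54^(88/q) mod 89 for each prime factor q of 88:
54^44 ≡ 88 (mod 89)  [q = 2: ≢ 1 ✓]
54^8 ≡ 16 (mod 89)  [q = 11: ≢ 1 ✓]
None equal 1, so ord_89(54) = 88: 54 is a primitive root.

Yes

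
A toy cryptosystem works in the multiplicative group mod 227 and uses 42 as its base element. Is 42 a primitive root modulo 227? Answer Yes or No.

φ(227) = 227 − 1 = 226 = 2 · 113.
An element g generates (Z/227Z)^× iff g^(226/q) ≢ 1 (mod 227) for each prime q ∈ {2, 113}.
42^113 ≡ 226 (mod 227)  [q = 2: ≢ 1 ✓]
42^2 ≡ 175 (mod 227)  [q = 113: ≢ 1 ✓]
Every test exponent gives a nontrivial residue, hence 42 generates the full group.

Yes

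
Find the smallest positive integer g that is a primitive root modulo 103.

φ(103) = 103 − 1 = 102 = 2 · 3 · 17.
Test candidates g = 2, 3, … against the prime factors q ∈ {2, 3, 17} of φ(103): g is a generator iff g^(102/q) ≢ 1 for every such q.
g = 2: 2^51 ≡ 1 — hits 1, so not a primitive root.
g = 3: 3^51 ≡ 102; 3^34 ≡ 1 — hits 1, so not a primitive root.
g = 4: 4^51 ≡ 1 — hits 1, so not a primitive root.
g = 5: 5^51 ≡ 102; 5^34 ≡ 56; 5^6 ≡ 72 — none is 1, so 5 is a primitive root.
The smallest primitive root modulo 103 is 5.

5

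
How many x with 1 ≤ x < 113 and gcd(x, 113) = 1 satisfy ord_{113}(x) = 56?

φ(113) = 113 − 1 = 112 = 2^4 · 7.
In a cyclic group of order 112, there are φ(d) elements of order d for each divisor d of 112, and zero for non-divisors.
56 = 2^3 · 7 divides 112, and φ(56) = 24.

24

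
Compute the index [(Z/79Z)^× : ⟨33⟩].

Since 33 ∈ (Z/79Z)^×, its order divides φ(79) = 79 − 1 = 78 = 2 · 3 · 13.
Divisors of 78: 1, 2, 3, 6, 13, 26, 39, 78.
Test each divisor d:
33^1 ≡ 33 (mod 79)
33^2 ≡ 62 (mod 79)
33^3 ≡ 71 (mod 79)
33^6 ≡ 64 (mod 79)
33^13 ≡ 78 (mod 79)
33^26 ≡ 1 (mod 79) ✓
So ord_79(33) = 26, hence |⟨33⟩| = 26.
The index is φ(79) / ord(33) = 78 / 26 = 3.

3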